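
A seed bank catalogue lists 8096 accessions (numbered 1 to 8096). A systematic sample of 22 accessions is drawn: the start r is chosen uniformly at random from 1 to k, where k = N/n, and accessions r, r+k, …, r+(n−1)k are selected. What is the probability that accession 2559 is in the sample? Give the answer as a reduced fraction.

1/368

k = 8096/22 = 368.
Accession 2559 is selected iff r ≡ 2559 (mod 368); exactly one such r in {1,…,368}.
Inclusion probability = 1/368.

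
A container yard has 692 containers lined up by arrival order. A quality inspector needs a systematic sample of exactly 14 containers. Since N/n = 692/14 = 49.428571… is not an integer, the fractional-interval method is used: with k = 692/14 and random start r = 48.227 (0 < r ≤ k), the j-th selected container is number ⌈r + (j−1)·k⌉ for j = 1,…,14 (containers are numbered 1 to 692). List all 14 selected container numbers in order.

49, 98, 148, 197, 246, 296, 345, 395, 444, 494, 543, 592, 642, 691

j=1: r + 0k = 48.227 → ⌈·⌉ = 49
j=2: r + 1k = 97.655571… → ⌈·⌉ = 98
j=3: r + 2k = 147.084142… → ⌈·⌉ = 148
j=4: r + 3k = 196.512714… → ⌈·⌉ = 197
j=5: r + 4k = 245.941285… → ⌈·⌉ = 246
j=6: r + 5k = 295.369857… → ⌈·⌉ = 296
j=7: r + 6k = 344.798428… → ⌈·⌉ = 345
j=8: r + 7k = 394.227 → ⌈·⌉ = 395
j=9: r + 8k = 443.655571… → ⌈·⌉ = 444
j=10: r + 9k = 493.084142… → ⌈·⌉ = 494
j=11: r + 10k = 542.512714… → ⌈·⌉ = 543
j=12: r + 11k = 591.941285… → ⌈·⌉ = 592
j=13: r + 12k = 641.369857… → ⌈·⌉ = 642
j=14: r + 13k = 690.798428… → ⌈·⌉ = 691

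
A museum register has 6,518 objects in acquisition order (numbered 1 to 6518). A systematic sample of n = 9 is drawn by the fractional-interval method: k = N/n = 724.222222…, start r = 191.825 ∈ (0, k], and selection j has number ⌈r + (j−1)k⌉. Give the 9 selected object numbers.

j=1: r + 0k = 191.825 → ⌈·⌉ = 192
j=2: r + 1k = 916.047222… → ⌈·⌉ = 917
j=3: r + 2k = 1640.269444… → ⌈·⌉ = 1641
j=4: r + 3k = 2364.491666… → ⌈·⌉ = 2365
j=5: r + 4k = 3088.713888… → ⌈·⌉ = 3089
j=6: r + 5k = 3812.936111… → ⌈·⌉ = 3813
j=7: r + 6k = 4537.158333… → ⌈·⌉ = 4538
j=8: r + 7k = 5261.380555… → ⌈·⌉ = 5262
j=9: r + 8k = 5985.602777… → ⌈·⌉ = 5986

192, 917, 1641, 2365, 3089, 3813, 4538, 5262, 5986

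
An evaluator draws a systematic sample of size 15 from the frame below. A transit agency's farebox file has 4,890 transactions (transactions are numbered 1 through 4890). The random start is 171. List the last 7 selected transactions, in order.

2779, 3105, 3431, 3757, 4083, 4409, 4735

k = N/n = 4890/15 = 326
9th selection = 171 + 8×326 = 2779
10th: 2779 + 326 = 3105
11th: 3105 + 326 = 3431
12th: 3431 + 326 = 3757
13th: 3757 + 326 = 4083
14th: 4083 + 326 = 4409
15th: 4409 + 326 = 4735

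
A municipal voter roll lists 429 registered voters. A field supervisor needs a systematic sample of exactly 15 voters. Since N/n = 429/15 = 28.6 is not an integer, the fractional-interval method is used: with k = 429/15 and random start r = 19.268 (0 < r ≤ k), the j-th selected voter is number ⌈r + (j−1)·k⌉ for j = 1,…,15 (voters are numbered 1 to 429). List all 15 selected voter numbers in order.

j=1: r + 0k = 19.268 → ⌈·⌉ = 20
j=2: r + 1k = 47.868 → ⌈·⌉ = 48
j=3: r + 2k = 76.468 → ⌈·⌉ = 77
j=4: r + 3k = 105.068 → ⌈·⌉ = 106
j=5: r + 4k = 133.668 → ⌈·⌉ = 134
j=6: r + 5k = 162.268 → ⌈·⌉ = 163
j=7: r + 6k = 190.868 → ⌈·⌉ = 191
j=8: r + 7k = 219.468 → ⌈·⌉ = 220
j=9: r + 8k = 248.068 → ⌈·⌉ = 249
j=10: r + 9k = 276.668 → ⌈·⌉ = 277
j=11: r + 10k = 305.268 → ⌈·⌉ = 306
j=12: r + 11k = 333.868 → ⌈·⌉ = 334
j=13: r + 12k = 362.468 → ⌈·⌉ = 363
j=14: r + 13k = 391.068 → ⌈·⌉ = 392
j=15: r + 14k = 419.668 → ⌈·⌉ = 420

20, 48, 77, 106, 134, 163, 191, 220, 249, 277, 306, 334, 363, 392, 420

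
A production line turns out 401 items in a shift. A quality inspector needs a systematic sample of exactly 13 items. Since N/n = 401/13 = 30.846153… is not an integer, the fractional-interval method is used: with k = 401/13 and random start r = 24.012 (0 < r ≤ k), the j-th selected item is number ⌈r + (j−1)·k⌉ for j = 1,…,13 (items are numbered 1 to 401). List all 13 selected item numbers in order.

25, 55, 86, 117, 148, 179, 210, 240, 271, 302, 333, 364, 395

j=1: r + 0k = 24.012 → ⌈·⌉ = 25
j=2: r + 1k = 54.858153… → ⌈·⌉ = 55
j=3: r + 2k = 85.704307… → ⌈·⌉ = 86
j=4: r + 3k = 116.550461… → ⌈·⌉ = 117
j=5: r + 4k = 147.396615… → ⌈·⌉ = 148
j=6: r + 5k = 178.242769… → ⌈·⌉ = 179
j=7: r + 6k = 209.088923… → ⌈·⌉ = 210
j=8: r + 7k = 239.935076… → ⌈·⌉ = 240
j=9: r + 8k = 270.781230… → ⌈·⌉ = 271
j=10: r + 9k = 301.627384… → ⌈·⌉ = 302
j=11: r + 10k = 332.473538… → ⌈·⌉ = 333
j=12: r + 11k = 363.319692… → ⌈·⌉ = 364
j=13: r + 12k = 394.165846… → ⌈·⌉ = 395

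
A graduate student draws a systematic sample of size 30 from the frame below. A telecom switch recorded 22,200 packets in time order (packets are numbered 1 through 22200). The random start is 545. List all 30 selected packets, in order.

545, 1285, 2025, 2765, 3505, 4245, 4985, 5725, 6465, 7205, 7945, 8685, 9425, 10165, 10905, 11645, 12385, 13125, 13865, 14605, 15345, 16085, 16825, 17565, 18305, 19045, 19785, 20525, 21265, 22005

k = N/n = 22200/30 = 740
packet 1: 545
packet 2: 545 + 740 = 1285
packet 3: 1285 + 740 = 2025
packet 4: 2025 + 740 = 2765
packet 5: 2765 + 740 = 3505
packet 6: 3505 + 740 = 4245
packet 7: 4245 + 740 = 4985
packet 8: 4985 + 740 = 5725
packet 9: 5725 + 740 = 6465
packet 10: 6465 + 740 = 7205
packet 11: 7205 + 740 = 7945
packet 12: 7945 + 740 = 8685
packet 13: 8685 + 740 = 9425
packet 14: 9425 + 740 = 10165
packet 15: 10165 + 740 = 10905
packet 16: 10905 + 740 = 11645
packet 17: 11645 + 740 = 12385
packet 18: 12385 + 740 = 13125
packet 19: 13125 + 740 = 13865
packet 20: 13865 + 740 = 14605
packet 21: 14605 + 740 = 15345
packet 22: 15345 + 740 = 16085
packet 23: 16085 + 740 = 16825
packet 24: 16825 + 740 = 17565
packet 25: 17565 + 740 = 18305
packet 26: 18305 + 740 = 19045
packet 27: 19045 + 740 = 19785
packet 28: 19785 + 740 = 20525
packet 29: 20525 + 740 = 21265
packet 30: 21265 + 740 = 22005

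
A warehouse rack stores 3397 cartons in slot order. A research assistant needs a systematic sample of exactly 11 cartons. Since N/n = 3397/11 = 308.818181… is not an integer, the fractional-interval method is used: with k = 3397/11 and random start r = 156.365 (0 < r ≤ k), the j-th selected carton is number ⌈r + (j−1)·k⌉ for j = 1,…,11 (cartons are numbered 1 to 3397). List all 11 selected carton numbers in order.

157, 466, 775, 1083, 1392, 1701, 2010, 2319, 2627, 2936, 3245

j=1: r + 0k = 156.365 → ⌈·⌉ = 157
j=2: r + 1k = 465.183181… → ⌈·⌉ = 466
j=3: r + 2k = 774.001363… → ⌈·⌉ = 775
j=4: r + 3k = 1082.819545… → ⌈·⌉ = 1083
j=5: r + 4k = 1391.637727… → ⌈·⌉ = 1392
j=6: r + 5k = 1700.455909… → ⌈·⌉ = 1701
j=7: r + 6k = 2009.274090… → ⌈·⌉ = 2010
j=8: r + 7k = 2318.092272… → ⌈·⌉ = 2319
j=9: r + 8k = 2626.910454… → ⌈·⌉ = 2627
j=10: r + 9k = 2935.728636… → ⌈·⌉ = 2936
j=11: r + 10k = 3244.546818… → ⌈·⌉ = 3245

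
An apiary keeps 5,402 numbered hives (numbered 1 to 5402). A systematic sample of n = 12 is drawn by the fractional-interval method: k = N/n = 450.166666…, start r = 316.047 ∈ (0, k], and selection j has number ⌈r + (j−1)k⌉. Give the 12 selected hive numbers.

j=1: r + 0k = 316.047 → ⌈·⌉ = 317
j=2: r + 1k = 766.213666… → ⌈·⌉ = 767
j=3: r + 2k = 1216.380333… → ⌈·⌉ = 1217
j=4: r + 3k = 1666.547 → ⌈·⌉ = 1667
j=5: r + 4k = 2116.713666… → ⌈·⌉ = 2117
j=6: r + 5k = 2566.880333… → ⌈·⌉ = 2567
j=7: r + 6k = 3017.047 → ⌈·⌉ = 3018
j=8: r + 7k = 3467.213666… → ⌈·⌉ = 3468
j=9: r + 8k = 3917.380333… → ⌈·⌉ = 3918
j=10: r + 9k = 4367.547 → ⌈·⌉ = 4368
j=11: r + 10k = 4817.713666… → ⌈·⌉ = 4818
j=12: r + 11k = 5267.880333… → ⌈·⌉ = 5268

317, 767, 1217, 1667, 2117, 2567, 3018, 3468, 3918, 4368, 4818, 5268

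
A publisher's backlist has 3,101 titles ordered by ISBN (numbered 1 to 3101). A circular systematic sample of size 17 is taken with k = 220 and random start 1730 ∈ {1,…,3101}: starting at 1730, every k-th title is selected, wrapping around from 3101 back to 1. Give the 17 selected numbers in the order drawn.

Selection 1: 1730
Selection 2: 1730 + 220 = 1950
Selection 3: 1950 + 220 = 2170
Selection 4: 2170 + 220 = 2390
Selection 5: 2390 + 220 = 2610
Selection 6: 2610 + 220 = 2830
Selection 7: 2830 + 220 = 3050
Selection 8: 3050 + 220 = 3270 → 3270 − 3101 = 169
Selection 9: 169 + 220 = 389
Selection 10: 389 + 220 = 609
Selection 11: 609 + 220 = 829
Selection 12: 829 + 220 = 1049
Selection 13: 1049 + 220 = 1269
Selection 14: 1269 + 220 = 1489
Selection 15: 1489 + 220 = 1709
Selection 16: 1709 + 220 = 1929
Selection 17: 1929 + 220 = 2149

1730, 1950, 2170, 2390, 2610, 2830, 3050, 169, 389, 609, 829, 1049, 1269, 1489, 1709, 1929, 2149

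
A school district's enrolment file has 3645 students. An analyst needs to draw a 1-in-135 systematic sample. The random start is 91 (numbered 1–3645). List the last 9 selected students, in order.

19th selection = 91 + 18×135 = 2521
20th: 2521 + 135 = 2656
21st: 2656 + 135 = 2791
22nd: 2791 + 135 = 2926
23rd: 2926 + 135 = 3061
24th: 3061 + 135 = 3196
25th: 3196 + 135 = 3331
26th: 3331 + 135 = 3466
27th: 3466 + 135 = 3601

2521, 2656, 2791, 2926, 3061, 3196, 3331, 3466, 3601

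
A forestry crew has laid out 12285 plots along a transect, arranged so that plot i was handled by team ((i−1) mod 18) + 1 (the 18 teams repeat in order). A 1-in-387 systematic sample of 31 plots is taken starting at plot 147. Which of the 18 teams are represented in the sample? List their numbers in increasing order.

Consecutive selections differ by k = 387, so their team numbers differ by 387 mod 18 = 9.
gcd(387, 18) = 9, so the sample visits 18/9 = 2 distinct residues mod 18.
Start 147 is team 3; the teams hit are 3, 12.

3, 12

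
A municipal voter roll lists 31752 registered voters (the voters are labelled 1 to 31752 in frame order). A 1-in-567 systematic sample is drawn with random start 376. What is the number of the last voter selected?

k = 567
56th selection = r + (56−1)·k = 376 + 55×567 = 376 + 31185 = 31561

31561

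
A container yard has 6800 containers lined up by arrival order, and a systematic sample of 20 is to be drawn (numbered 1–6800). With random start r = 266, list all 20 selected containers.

k = N/n = 6800/20 = 340
container 1: 266
container 2: 266 + 340 = 606
container 3: 606 + 340 = 946
container 4: 946 + 340 = 1286
container 5: 1286 + 340 = 1626
container 6: 1626 + 340 = 1966
container 7: 1966 + 340 = 2306
container 8: 2306 + 340 = 2646
container 9: 2646 + 340 = 2986
container 10: 2986 + 340 = 3326
container 11: 3326 + 340 = 3666
container 12: 3666 + 340 = 4006
container 13: 4006 + 340 = 4346
container 14: 4346 + 340 = 4686
container 15: 4686 + 340 = 5026
container 16: 5026 + 340 = 5366
container 17: 5366 + 340 = 5706
container 18: 5706 + 340 = 6046
container 19: 6046 + 340 = 6386
container 20: 6386 + 340 = 6726

266, 606, 946, 1286, 1626, 1966, 2306, 2646, 2986, 3326, 3666, 4006, 4346, 4686, 5026, 5366, 5706, 6046, 6386, 6726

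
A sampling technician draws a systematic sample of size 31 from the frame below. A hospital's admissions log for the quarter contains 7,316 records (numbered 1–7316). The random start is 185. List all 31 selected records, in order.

k = N/n = 7316/31 = 236
record 1: 185
record 2: 185 + 236 = 421
record 3: 421 + 236 = 657
record 4: 657 + 236 = 893
record 5: 893 + 236 = 1129
record 6: 1129 + 236 = 1365
record 7: 1365 + 236 = 1601
record 8: 1601 + 236 = 1837
record 9: 1837 + 236 = 2073
record 10: 2073 + 236 = 2309
record 11: 2309 + 236 = 2545
record 12: 2545 + 236 = 2781
record 13: 2781 + 236 = 3017
record 14: 3017 + 236 = 3253
record 15: 3253 + 236 = 3489
record 16: 3489 + 236 = 3725
record 17: 3725 + 236 = 3961
record 18: 3961 + 236 = 4197
record 19: 4197 + 236 = 4433
record 20: 4433 + 236 = 4669
record 21: 4669 + 236 = 4905
record 22: 4905 + 236 = 5141
record 23: 5141 + 236 = 5377
record 24: 5377 + 236 = 5613
record 25: 5613 + 236 = 5849
record 26: 5849 + 236 = 6085
record 27: 6085 + 236 = 6321
record 28: 6321 + 236 = 6557
record 29: 6557 + 236 = 6793
record 30: 6793 + 236 = 7029
record 31: 7029 + 236 = 7265

185, 421, 657, 893, 1129, 1365, 1601, 1837, 2073, 2309, 2545, 2781, 3017, 3253, 3489, 3725, 3961, 4197, 4433, 4669, 4905, 5141, 5377, 5613, 5849, 6085, 6321, 6557, 6793, 7029, 7265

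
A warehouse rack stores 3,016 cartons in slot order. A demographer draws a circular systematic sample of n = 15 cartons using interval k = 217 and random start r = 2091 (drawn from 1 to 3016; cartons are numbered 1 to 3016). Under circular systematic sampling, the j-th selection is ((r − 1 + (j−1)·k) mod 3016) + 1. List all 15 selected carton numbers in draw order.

2091, 2308, 2525, 2742, 2959, 160, 377, 594, 811, 1028, 1245, 1462, 1679, 1896, 2113

Selection 1: 2091
Selection 2: 2091 + 217 = 2308
Selection 3: 2308 + 217 = 2525
Selection 4: 2525 + 217 = 2742
Selection 5: 2742 + 217 = 2959
Selection 6: 2959 + 217 = 3176 → 3176 − 3016 = 160
Selection 7: 160 + 217 = 377
Selection 8: 377 + 217 = 594
Selection 9: 594 + 217 = 811
Selection 10: 811 + 217 = 1028
Selection 11: 1028 + 217 = 1245
Selection 12: 1245 + 217 = 1462
Selection 13: 1462 + 217 = 1679
Selection 14: 1679 + 217 = 1896
Selection 15: 1896 + 217 = 2113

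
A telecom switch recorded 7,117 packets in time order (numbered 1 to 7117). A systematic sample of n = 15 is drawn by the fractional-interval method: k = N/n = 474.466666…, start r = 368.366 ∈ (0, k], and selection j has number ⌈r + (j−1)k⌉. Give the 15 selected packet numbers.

j=1: r + 0k = 368.366 → ⌈·⌉ = 369
j=2: r + 1k = 842.832666… → ⌈·⌉ = 843
j=3: r + 2k = 1317.299333… → ⌈·⌉ = 1318
j=4: r + 3k = 1791.766 → ⌈·⌉ = 1792
j=5: r + 4k = 2266.232666… → ⌈·⌉ = 2267
j=6: r + 5k = 2740.699333… → ⌈·⌉ = 2741
j=7: r + 6k = 3215.166 → ⌈·⌉ = 3216
j=8: r + 7k = 3689.632666… → ⌈·⌉ = 3690
j=9: r + 8k = 4164.099333… → ⌈·⌉ = 4165
j=10: r + 9k = 4638.566 → ⌈·⌉ = 4639
j=11: r + 10k = 5113.032666… → ⌈·⌉ = 5114
j=12: r + 11k = 5587.499333… → ⌈·⌉ = 5588
j=13: r + 12k = 6061.966 → ⌈·⌉ = 6062
j=14: r + 13k = 6536.432666… → ⌈·⌉ = 6537
j=15: r + 14k = 7010.899333… → ⌈·⌉ = 7011

369, 843, 1318, 1792, 2267, 2741, 3216, 3690, 4165, 4639, 5114, 5588, 6062, 6537, 7011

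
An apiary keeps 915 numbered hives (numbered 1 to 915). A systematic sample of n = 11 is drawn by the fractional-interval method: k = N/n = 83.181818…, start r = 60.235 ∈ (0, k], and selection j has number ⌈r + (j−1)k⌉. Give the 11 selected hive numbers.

61, 144, 227, 310, 393, 477, 560, 643, 726, 809, 893

j=1: r + 0k = 60.235 → ⌈·⌉ = 61
j=2: r + 1k = 143.416818… → ⌈·⌉ = 144
j=3: r + 2k = 226.598636… → ⌈·⌉ = 227
j=4: r + 3k = 309.780454… → ⌈·⌉ = 310
j=5: r + 4k = 392.962272… → ⌈·⌉ = 393
j=6: r + 5k = 476.144090… → ⌈·⌉ = 477
j=7: r + 6k = 559.325909… → ⌈·⌉ = 560
j=8: r + 7k = 642.507727… → ⌈·⌉ = 643
j=9: r + 8k = 725.689545… → ⌈·⌉ = 726
j=10: r + 9k = 808.871363… → ⌈·⌉ = 809
j=11: r + 10k = 892.053181… → ⌈·⌉ = 893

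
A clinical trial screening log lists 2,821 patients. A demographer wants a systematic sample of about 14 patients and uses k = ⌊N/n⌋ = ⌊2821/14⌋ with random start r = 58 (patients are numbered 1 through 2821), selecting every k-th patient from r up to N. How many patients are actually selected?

14

k = ⌊2821/14⌋ = 201
Achieved size = ⌊(2821 − 58)/201⌋ + 1 = ⌊2763/201⌋ + 1 = 13 + 1 = 14
(last selection: 58 + 13×201 = 2671 ≤ 2821; next would be 2872 > 2821)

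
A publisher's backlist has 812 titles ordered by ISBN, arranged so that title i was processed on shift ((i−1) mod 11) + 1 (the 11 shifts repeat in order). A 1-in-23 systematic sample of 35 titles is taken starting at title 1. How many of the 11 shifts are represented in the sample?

11

Consecutive selections differ by k = 23, so their shift numbers differ by 23 mod 11 = 1.
gcd(23, 11) = 1, so the sample visits 11/1 = 11 distinct residues mod 11.
Start 1 is shift 1; the shifts hit are 1, 2, 3, 4, 5, 6, 7, 8, 9, 10, 11.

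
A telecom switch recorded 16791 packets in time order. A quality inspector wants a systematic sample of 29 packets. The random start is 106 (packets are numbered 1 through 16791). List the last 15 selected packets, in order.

8212, 8791, 9370, 9949, 10528, 11107, 11686, 12265, 12844, 13423, 14002, 14581, 15160, 15739, 16318

k = N/n = 16791/29 = 579
15th selection = 106 + 14×579 = 8212
16th: 8212 + 579 = 8791
17th: 8791 + 579 = 9370
18th: 9370 + 579 = 9949
19th: 9949 + 579 = 10528
20th: 10528 + 579 = 11107
21st: 11107 + 579 = 11686
22nd: 11686 + 579 = 12265
23rd: 12265 + 579 = 12844
24th: 12844 + 579 = 13423
25th: 13423 + 579 = 14002
26th: 14002 + 579 = 14581
27th: 14581 + 579 = 15160
28th: 15160 + 579 = 15739
29th: 15739 + 579 = 16318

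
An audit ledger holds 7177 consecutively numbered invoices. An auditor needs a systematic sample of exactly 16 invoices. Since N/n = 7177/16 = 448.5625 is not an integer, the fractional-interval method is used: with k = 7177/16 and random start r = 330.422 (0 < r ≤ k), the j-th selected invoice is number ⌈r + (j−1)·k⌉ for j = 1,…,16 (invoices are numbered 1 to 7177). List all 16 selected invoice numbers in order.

331, 779, 1228, 1677, 2125, 2574, 3022, 3471, 3919, 4368, 4817, 5265, 5714, 6162, 6611, 7059

j=1: r + 0k = 330.422 → ⌈·⌉ = 331
j=2: r + 1k = 778.9845 → ⌈·⌉ = 779
j=3: r + 2k = 1227.547 → ⌈·⌉ = 1228
j=4: r + 3k = 1676.1095 → ⌈·⌉ = 1677
j=5: r + 4k = 2124.672 → ⌈·⌉ = 2125
j=6: r + 5k = 2573.2345 → ⌈·⌉ = 2574
j=7: r + 6k = 3021.797 → ⌈·⌉ = 3022
j=8: r + 7k = 3470.3595 → ⌈·⌉ = 3471
j=9: r + 8k = 3918.922 → ⌈·⌉ = 3919
j=10: r + 9k = 4367.4845 → ⌈·⌉ = 4368
j=11: r + 10k = 4816.047 → ⌈·⌉ = 4817
j=12: r + 11k = 5264.6095 → ⌈·⌉ = 5265
j=13: r + 12k = 5713.172 → ⌈·⌉ = 5714
j=14: r + 13k = 6161.7345 → ⌈·⌉ = 6162
j=15: r + 14k = 6610.297 → ⌈·⌉ = 6611
j=16: r + 15k = 7058.8595 → ⌈·⌉ = 7059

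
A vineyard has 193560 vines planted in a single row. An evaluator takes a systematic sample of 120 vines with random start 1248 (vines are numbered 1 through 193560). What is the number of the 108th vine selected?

173839

k = 193560/120 = 1613
108th selection = r + (108−1)·k = 1248 + 107×1613 = 1248 + 172591 = 173839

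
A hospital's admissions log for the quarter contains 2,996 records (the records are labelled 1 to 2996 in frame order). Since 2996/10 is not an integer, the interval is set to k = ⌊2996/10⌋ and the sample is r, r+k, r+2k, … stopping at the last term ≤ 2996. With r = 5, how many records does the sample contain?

k = ⌊2996/10⌋ = 299
Achieved size = ⌊(2996 − 5)/299⌋ + 1 = ⌊2991/299⌋ + 1 = 10 + 1 = 11
(last selection: 5 + 10×299 = 2995 ≤ 2996; next would be 3294 > 2996)

11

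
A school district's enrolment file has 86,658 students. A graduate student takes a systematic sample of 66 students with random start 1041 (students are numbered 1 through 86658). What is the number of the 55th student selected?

71943

k = 86658/66 = 1313
55th selection = r + (55−1)·k = 1041 + 54×1313 = 1041 + 70902 = 71943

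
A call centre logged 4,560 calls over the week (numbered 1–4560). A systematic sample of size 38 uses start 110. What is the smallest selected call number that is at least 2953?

k = 4560/38 = 120
Steps past start: ⌈(2953 − 110)/120⌉ = ⌈2843/120⌉ = 24
Selected call: 110 + 24×120 = 2990

2990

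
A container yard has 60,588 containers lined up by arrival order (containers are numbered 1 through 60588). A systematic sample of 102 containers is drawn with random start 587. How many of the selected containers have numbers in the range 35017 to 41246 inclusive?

k = 60588/102 = 594
First selection ≥ 35017: 587 + ⌈(35017−587)/594⌉·594 = 587 + 58×594 = 35039
Last selection ≤ 41246: 587 + ⌊(41246−587)/594⌋·594 = 587 + 68×594 = 40979
Count = 68 − 58 + 1 = 11

11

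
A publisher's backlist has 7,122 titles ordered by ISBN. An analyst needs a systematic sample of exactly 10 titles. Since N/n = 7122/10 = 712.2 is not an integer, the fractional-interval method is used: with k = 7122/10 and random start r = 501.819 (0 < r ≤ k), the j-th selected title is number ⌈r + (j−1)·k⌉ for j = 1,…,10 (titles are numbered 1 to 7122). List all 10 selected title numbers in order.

j=1: r + 0k = 501.819 → ⌈·⌉ = 502
j=2: r + 1k = 1214.019 → ⌈·⌉ = 1215
j=3: r + 2k = 1926.219 → ⌈·⌉ = 1927
j=4: r + 3k = 2638.419 → ⌈·⌉ = 2639
j=5: r + 4k = 3350.619 → ⌈·⌉ = 3351
j=6: r + 5k = 4062.819 → ⌈·⌉ = 4063
j=7: r + 6k = 4775.019 → ⌈·⌉ = 4776
j=8: r + 7k = 5487.219 → ⌈·⌉ = 5488
j=9: r + 8k = 6199.419 → ⌈·⌉ = 6200
j=10: r + 9k = 6911.619 → ⌈·⌉ = 6912

502, 1215, 1927, 2639, 3351, 4063, 4776, 5488, 6200, 6912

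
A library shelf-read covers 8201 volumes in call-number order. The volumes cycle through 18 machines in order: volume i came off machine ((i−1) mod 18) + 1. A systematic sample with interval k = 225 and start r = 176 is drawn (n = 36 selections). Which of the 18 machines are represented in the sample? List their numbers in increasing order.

Consecutive selections differ by k = 225, so their machine numbers differ by 225 mod 18 = 9.
gcd(225, 18) = 9, so the sample visits 18/9 = 2 distinct residues mod 18.
Start 176 is machine 14; the machines hit are 5, 14.

5, 14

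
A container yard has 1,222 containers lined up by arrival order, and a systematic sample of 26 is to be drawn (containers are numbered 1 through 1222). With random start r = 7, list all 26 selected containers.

7, 54, 101, 148, 195, 242, 289, 336, 383, 430, 477, 524, 571, 618, 665, 712, 759, 806, 853, 900, 947, 994, 1041, 1088, 1135, 1182

k = N/n = 1222/26 = 47
container 1: 7
container 2: 7 + 47 = 54
container 3: 54 + 47 = 101
container 4: 101 + 47 = 148
container 5: 148 + 47 = 195
container 6: 195 + 47 = 242
container 7: 242 + 47 = 289
container 8: 289 + 47 = 336
container 9: 336 + 47 = 383
container 10: 383 + 47 = 430
container 11: 430 + 47 = 477
container 12: 477 + 47 = 524
container 13: 524 + 47 = 571
container 14: 571 + 47 = 618
container 15: 618 + 47 = 665
container 16: 665 + 47 = 712
container 17: 712 + 47 = 759
container 18: 759 + 47 = 806
container 19: 806 + 47 = 853
container 20: 853 + 47 = 900
container 21: 900 + 47 = 947
container 22: 947 + 47 = 994
container 23: 994 + 47 = 1041
container 24: 1041 + 47 = 1088
container 25: 1088 + 47 = 1135
container 26: 1135 + 47 = 1182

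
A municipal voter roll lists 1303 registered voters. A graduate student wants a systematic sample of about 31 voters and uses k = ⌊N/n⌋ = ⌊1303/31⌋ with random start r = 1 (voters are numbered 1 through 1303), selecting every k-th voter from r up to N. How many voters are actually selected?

k = ⌊1303/31⌋ = 42
Achieved size = ⌊(1303 − 1)/42⌋ + 1 = ⌊1302/42⌋ + 1 = 31 + 1 = 32
(last selection: 1 + 31×42 = 1303 ≤ 1303; next would be 1345 > 1303)

32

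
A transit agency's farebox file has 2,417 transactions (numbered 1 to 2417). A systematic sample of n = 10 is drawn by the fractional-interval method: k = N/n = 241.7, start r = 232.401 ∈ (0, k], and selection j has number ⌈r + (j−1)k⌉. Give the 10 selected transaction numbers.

233, 475, 716, 958, 1200, 1441, 1683, 1925, 2167, 2408

j=1: r + 0k = 232.401 → ⌈·⌉ = 233
j=2: r + 1k = 474.101 → ⌈·⌉ = 475
j=3: r + 2k = 715.801 → ⌈·⌉ = 716
j=4: r + 3k = 957.501 → ⌈·⌉ = 958
j=5: r + 4k = 1199.201 → ⌈·⌉ = 1200
j=6: r + 5k = 1440.901 → ⌈·⌉ = 1441
j=7: r + 6k = 1682.601 → ⌈·⌉ = 1683
j=8: r + 7k = 1924.301 → ⌈·⌉ = 1925
j=9: r + 8k = 2166.001 → ⌈·⌉ = 2167
j=10: r + 9k = 2407.701 → ⌈·⌉ = 2408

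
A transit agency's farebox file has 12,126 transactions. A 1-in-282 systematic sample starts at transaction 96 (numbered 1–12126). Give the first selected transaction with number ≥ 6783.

6864

k = 282
Steps past start: ⌈(6783 − 96)/282⌉ = ⌈6687/282⌉ = 24
Selected transaction: 96 + 24×282 = 6864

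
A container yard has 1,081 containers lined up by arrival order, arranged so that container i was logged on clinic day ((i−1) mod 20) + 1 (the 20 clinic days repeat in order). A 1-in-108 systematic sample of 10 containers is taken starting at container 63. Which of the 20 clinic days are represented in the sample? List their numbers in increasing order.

Consecutive selections differ by k = 108, so their clinic day numbers differ by 108 mod 20 = 8.
gcd(108, 20) = 4, so the sample visits 20/4 = 5 distinct residues mod 20.
Start 63 is clinic day 3; the clinic days hit are 3, 7, 11, 15, 19.

3, 7, 11, 15, 19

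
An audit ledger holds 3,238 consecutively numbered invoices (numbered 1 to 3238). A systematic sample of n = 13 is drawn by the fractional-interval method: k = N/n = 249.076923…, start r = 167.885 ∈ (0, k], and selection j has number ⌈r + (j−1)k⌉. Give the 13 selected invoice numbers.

j=1: r + 0k = 167.885 → ⌈·⌉ = 168
j=2: r + 1k = 416.961923… → ⌈·⌉ = 417
j=3: r + 2k = 666.038846… → ⌈·⌉ = 667
j=4: r + 3k = 915.115769… → ⌈·⌉ = 916
j=5: r + 4k = 1164.192692… → ⌈·⌉ = 1165
j=6: r + 5k = 1413.269615… → ⌈·⌉ = 1414
j=7: r + 6k = 1662.346538… → ⌈·⌉ = 1663
j=8: r + 7k = 1911.423461… → ⌈·⌉ = 1912
j=9: r + 8k = 2160.500384… → ⌈·⌉ = 2161
j=10: r + 9k = 2409.577307… → ⌈·⌉ = 2410
j=11: r + 10k = 2658.654230… → ⌈·⌉ = 2659
j=12: r + 11k = 2907.731153… → ⌈·⌉ = 2908
j=13: r + 12k = 3156.808076… → ⌈·⌉ = 3157

168, 417, 667, 916, 1165, 1414, 1663, 1912, 2161, 2410, 2659, 2908, 3157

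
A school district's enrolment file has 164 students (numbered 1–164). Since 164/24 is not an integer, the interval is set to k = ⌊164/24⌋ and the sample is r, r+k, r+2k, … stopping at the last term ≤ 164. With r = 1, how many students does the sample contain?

28

k = ⌊164/24⌋ = 6
Achieved size = ⌊(164 − 1)/6⌋ + 1 = ⌊163/6⌋ + 1 = 27 + 1 = 28
(last selection: 1 + 27×6 = 163 ≤ 164; next would be 169 > 164)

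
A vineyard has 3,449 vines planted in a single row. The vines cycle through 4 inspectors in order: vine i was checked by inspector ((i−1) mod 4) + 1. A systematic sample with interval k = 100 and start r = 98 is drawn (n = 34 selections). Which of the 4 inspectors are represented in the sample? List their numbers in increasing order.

Consecutive selections differ by k = 100, so their inspector numbers differ by 100 mod 4 = 0.
gcd(100, 4) = 4, so the sample visits 4/4 = 1 distinct residues mod 4.
Start 98 is inspector 2; the inspectors hit are 2.

2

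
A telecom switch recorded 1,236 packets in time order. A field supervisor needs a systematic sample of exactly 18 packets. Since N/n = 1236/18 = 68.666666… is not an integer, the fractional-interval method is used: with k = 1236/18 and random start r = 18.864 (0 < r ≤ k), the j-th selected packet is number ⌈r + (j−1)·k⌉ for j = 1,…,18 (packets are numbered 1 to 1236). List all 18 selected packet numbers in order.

j=1: r + 0k = 18.864 → ⌈·⌉ = 19
j=2: r + 1k = 87.530666… → ⌈·⌉ = 88
j=3: r + 2k = 156.197333… → ⌈·⌉ = 157
j=4: r + 3k = 224.864 → ⌈·⌉ = 225
j=5: r + 4k = 293.530666… → ⌈·⌉ = 294
j=6: r + 5k = 362.197333… → ⌈·⌉ = 363
j=7: r + 6k = 430.864 → ⌈·⌉ = 431
j=8: r + 7k = 499.530666… → ⌈·⌉ = 500
j=9: r + 8k = 568.197333… → ⌈·⌉ = 569
j=10: r + 9k = 636.864 → ⌈·⌉ = 637
j=11: r + 10k = 705.530666… → ⌈·⌉ = 706
j=12: r + 11k = 774.197333… → ⌈·⌉ = 775
j=13: r + 12k = 842.864 → ⌈·⌉ = 843
j=14: r + 13k = 911.530666… → ⌈·⌉ = 912
j=15: r + 14k = 980.197333… → ⌈·⌉ = 981
j=16: r + 15k = 1048.864 → ⌈·⌉ = 1049
j=17: r + 16k = 1117.530666… → ⌈·⌉ = 1118
j=18: r + 17k = 1186.197333… → ⌈·⌉ = 1187

19, 88, 157, 225, 294, 363, 431, 500, 569, 637, 706, 775, 843, 912, 981, 1049, 1118, 1187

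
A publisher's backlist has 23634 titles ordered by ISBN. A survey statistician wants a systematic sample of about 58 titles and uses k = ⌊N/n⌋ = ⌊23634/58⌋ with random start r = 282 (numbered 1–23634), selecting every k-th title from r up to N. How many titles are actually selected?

k = ⌊23634/58⌋ = 407
Achieved size = ⌊(23634 − 282)/407⌋ + 1 = ⌊23352/407⌋ + 1 = 57 + 1 = 58
(last selection: 282 + 57×407 = 23481 ≤ 23634; next would be 23888 > 23634)

58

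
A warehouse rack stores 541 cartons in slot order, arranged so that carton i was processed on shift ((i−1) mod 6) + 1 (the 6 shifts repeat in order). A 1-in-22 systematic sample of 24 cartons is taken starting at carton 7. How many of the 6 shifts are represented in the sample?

3

Consecutive selections differ by k = 22, so their shift numbers differ by 22 mod 6 = 4.
gcd(22, 6) = 2, so the sample visits 6/2 = 3 distinct residues mod 6.
Start 7 is shift 1; the shifts hit are 1, 3, 5.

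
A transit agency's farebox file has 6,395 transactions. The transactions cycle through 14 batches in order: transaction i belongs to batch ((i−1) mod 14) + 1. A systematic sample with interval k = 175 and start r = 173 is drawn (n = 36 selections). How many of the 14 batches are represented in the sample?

2

Consecutive selections differ by k = 175, so their batch numbers differ by 175 mod 14 = 7.
gcd(175, 14) = 7, so the sample visits 14/7 = 2 distinct residues mod 14.
Start 173 is batch 5; the batches hit are 5, 12.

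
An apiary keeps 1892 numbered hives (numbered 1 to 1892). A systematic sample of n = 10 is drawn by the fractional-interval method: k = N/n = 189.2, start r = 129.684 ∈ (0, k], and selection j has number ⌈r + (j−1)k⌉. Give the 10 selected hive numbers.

j=1: r + 0k = 129.684 → ⌈·⌉ = 130
j=2: r + 1k = 318.884 → ⌈·⌉ = 319
j=3: r + 2k = 508.084 → ⌈·⌉ = 509
j=4: r + 3k = 697.284 → ⌈·⌉ = 698
j=5: r + 4k = 886.484 → ⌈·⌉ = 887
j=6: r + 5k = 1075.684 → ⌈·⌉ = 1076
j=7: r + 6k = 1264.884 → ⌈·⌉ = 1265
j=8: r + 7k = 1454.084 → ⌈·⌉ = 1455
j=9: r + 8k = 1643.284 → ⌈·⌉ = 1644
j=10: r + 9k = 1832.484 → ⌈·⌉ = 1833

130, 319, 509, 698, 887, 1076, 1265, 1455, 1644, 1833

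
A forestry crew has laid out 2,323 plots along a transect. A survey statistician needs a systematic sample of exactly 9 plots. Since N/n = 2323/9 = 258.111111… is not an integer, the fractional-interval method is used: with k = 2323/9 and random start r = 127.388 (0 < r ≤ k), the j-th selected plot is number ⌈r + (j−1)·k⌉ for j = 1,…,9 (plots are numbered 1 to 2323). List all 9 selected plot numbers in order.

128, 386, 644, 902, 1160, 1418, 1677, 1935, 2193

j=1: r + 0k = 127.388 → ⌈·⌉ = 128
j=2: r + 1k = 385.499111… → ⌈·⌉ = 386
j=3: r + 2k = 643.610222… → ⌈·⌉ = 644
j=4: r + 3k = 901.721333… → ⌈·⌉ = 902
j=5: r + 4k = 1159.832444… → ⌈·⌉ = 1160
j=6: r + 5k = 1417.943555… → ⌈·⌉ = 1418
j=7: r + 6k = 1676.054666… → ⌈·⌉ = 1677
j=8: r + 7k = 1934.165777… → ⌈·⌉ = 1935
j=9: r + 8k = 2192.276888… → ⌈·⌉ = 2193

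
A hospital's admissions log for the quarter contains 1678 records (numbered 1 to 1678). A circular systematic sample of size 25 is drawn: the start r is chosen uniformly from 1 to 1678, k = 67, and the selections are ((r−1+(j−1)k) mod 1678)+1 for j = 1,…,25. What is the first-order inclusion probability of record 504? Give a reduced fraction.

25/1678

For each position j, as r ranges over 1…1678 the j-th selection hits every record exactly once, so record 504 is selected for exactly 25 of the 1678 starts.
Inclusion probability = 25/1678.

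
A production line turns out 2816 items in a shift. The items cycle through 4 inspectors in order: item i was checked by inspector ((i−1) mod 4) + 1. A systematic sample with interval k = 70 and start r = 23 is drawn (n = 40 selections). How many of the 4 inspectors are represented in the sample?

Consecutive selections differ by k = 70, so their inspector numbers differ by 70 mod 4 = 2.
gcd(70, 4) = 2, so the sample visits 4/2 = 2 distinct residues mod 4.
Start 23 is inspector 3; the inspectors hit are 1, 3.

2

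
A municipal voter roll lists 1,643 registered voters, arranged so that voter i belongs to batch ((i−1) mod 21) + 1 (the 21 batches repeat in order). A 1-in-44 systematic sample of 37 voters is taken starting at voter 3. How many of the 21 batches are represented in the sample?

Consecutive selections differ by k = 44, so their batch numbers differ by 44 mod 21 = 2.
gcd(44, 21) = 1, so the sample visits 21/1 = 21 distinct residues mod 21.
Start 3 is batch 3; the batches hit are 1, 2, 3, 4, 5, 6, 7, 8, 9, 10, 11, 12, 13, 14, 15, 16, 17, 18, 19, 20, 21.

21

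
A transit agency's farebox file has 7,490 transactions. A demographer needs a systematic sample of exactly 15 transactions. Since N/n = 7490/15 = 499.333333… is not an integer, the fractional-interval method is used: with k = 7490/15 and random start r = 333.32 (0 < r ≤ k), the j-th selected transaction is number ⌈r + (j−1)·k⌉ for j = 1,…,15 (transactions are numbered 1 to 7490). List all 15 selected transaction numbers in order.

j=1: r + 0k = 333.32 → ⌈·⌉ = 334
j=2: r + 1k = 832.653333… → ⌈·⌉ = 833
j=3: r + 2k = 1331.986666… → ⌈·⌉ = 1332
j=4: r + 3k = 1831.32 → ⌈·⌉ = 1832
j=5: r + 4k = 2330.653333… → ⌈·⌉ = 2331
j=6: r + 5k = 2829.986666… → ⌈·⌉ = 2830
j=7: r + 6k = 3329.32 → ⌈·⌉ = 3330
j=8: r + 7k = 3828.653333… → ⌈·⌉ = 3829
j=9: r + 8k = 4327.986666… → ⌈·⌉ = 4328
j=10: r + 9k = 4827.32 → ⌈·⌉ = 4828
j=11: r + 10k = 5326.653333… → ⌈·⌉ = 5327
j=12: r + 11k = 5825.986666… → ⌈·⌉ = 5826
j=13: r + 12k = 6325.32 → ⌈·⌉ = 6326
j=14: r + 13k = 6824.653333… → ⌈·⌉ = 6825
j=15: r + 14k = 7323.986666… → ⌈·⌉ = 7324

334, 833, 1332, 1832, 2331, 2830, 3330, 3829, 4328, 4828, 5327, 5826, 6326, 6825, 7324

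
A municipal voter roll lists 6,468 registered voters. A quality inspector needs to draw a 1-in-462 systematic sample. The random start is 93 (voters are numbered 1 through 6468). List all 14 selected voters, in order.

93, 555, 1017, 1479, 1941, 2403, 2865, 3327, 3789, 4251, 4713, 5175, 5637, 6099

voter 1: 93
voter 2: 93 + 462 = 555
voter 3: 555 + 462 = 1017
voter 4: 1017 + 462 = 1479
voter 5: 1479 + 462 = 1941
voter 6: 1941 + 462 = 2403
voter 7: 2403 + 462 = 2865
voter 8: 2865 + 462 = 3327
voter 9: 3327 + 462 = 3789
voter 10: 3789 + 462 = 4251
voter 11: 4251 + 462 = 4713
voter 12: 4713 + 462 = 5175
voter 13: 5175 + 462 = 5637
voter 14: 5637 + 462 = 6099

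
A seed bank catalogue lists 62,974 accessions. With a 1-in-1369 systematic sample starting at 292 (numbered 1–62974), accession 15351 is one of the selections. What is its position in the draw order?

12

k = 1369
position = (15351 − 292)/1369 + 1 = 15059/1369 + 1 = 11 + 1 = 12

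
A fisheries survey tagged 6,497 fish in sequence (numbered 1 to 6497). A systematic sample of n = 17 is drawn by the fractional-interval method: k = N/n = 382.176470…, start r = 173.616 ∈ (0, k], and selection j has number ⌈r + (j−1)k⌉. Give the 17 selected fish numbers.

j=1: r + 0k = 173.616 → ⌈·⌉ = 174
j=2: r + 1k = 555.792470… → ⌈·⌉ = 556
j=3: r + 2k = 937.968941… → ⌈·⌉ = 938
j=4: r + 3k = 1320.145411… → ⌈·⌉ = 1321
j=5: r + 4k = 1702.321882… → ⌈·⌉ = 1703
j=6: r + 5k = 2084.498352… → ⌈·⌉ = 2085
j=7: r + 6k = 2466.674823… → ⌈·⌉ = 2467
j=8: r + 7k = 2848.851294… → ⌈·⌉ = 2849
j=9: r + 8k = 3231.027764… → ⌈·⌉ = 3232
j=10: r + 9k = 3613.204235… → ⌈·⌉ = 3614
j=11: r + 10k = 3995.380705… → ⌈·⌉ = 3996
j=12: r + 11k = 4377.557176… → ⌈·⌉ = 4378
j=13: r + 12k = 4759.733647… → ⌈·⌉ = 4760
j=14: r + 13k = 5141.910117… → ⌈·⌉ = 5142
j=15: r + 14k = 5524.086588… → ⌈·⌉ = 5525
j=16: r + 15k = 5906.263058… → ⌈·⌉ = 5907
j=17: r + 16k = 6288.439529… → ⌈·⌉ = 6289

174, 556, 938, 1321, 1703, 2085, 2467, 2849, 3232, 3614, 3996, 4378, 4760, 5142, 5525, 5907, 6289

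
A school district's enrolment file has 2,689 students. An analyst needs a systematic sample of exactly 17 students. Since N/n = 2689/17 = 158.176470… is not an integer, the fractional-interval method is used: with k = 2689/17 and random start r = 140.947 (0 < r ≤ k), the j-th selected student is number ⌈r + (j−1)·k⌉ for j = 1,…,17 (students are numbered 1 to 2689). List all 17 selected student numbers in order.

j=1: r + 0k = 140.947 → ⌈·⌉ = 141
j=2: r + 1k = 299.123470… → ⌈·⌉ = 300
j=3: r + 2k = 457.299941… → ⌈·⌉ = 458
j=4: r + 3k = 615.476411… → ⌈·⌉ = 616
j=5: r + 4k = 773.652882… → ⌈·⌉ = 774
j=6: r + 5k = 931.829352… → ⌈·⌉ = 932
j=7: r + 6k = 1090.005823… → ⌈·⌉ = 1091
j=8: r + 7k = 1248.182294… → ⌈·⌉ = 1249
j=9: r + 8k = 1406.358764… → ⌈·⌉ = 1407
j=10: r + 9k = 1564.535235… → ⌈·⌉ = 1565
j=11: r + 10k = 1722.711705… → ⌈·⌉ = 1723
j=12: r + 11k = 1880.888176… → ⌈·⌉ = 1881
j=13: r + 12k = 2039.064647… → ⌈·⌉ = 2040
j=14: r + 13k = 2197.241117… → ⌈·⌉ = 2198
j=15: r + 14k = 2355.417588… → ⌈·⌉ = 2356
j=16: r + 15k = 2513.594058… → ⌈·⌉ = 2514
j=17: r + 16k = 2671.770529… → ⌈·⌉ = 2672

141, 300, 458, 616, 774, 932, 1091, 1249, 1407, 1565, 1723, 1881, 2040, 2198, 2356, 2514, 2672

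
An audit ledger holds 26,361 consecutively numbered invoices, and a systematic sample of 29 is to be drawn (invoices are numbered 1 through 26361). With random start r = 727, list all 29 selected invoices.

k = N/n = 26361/29 = 909
invoice 1: 727
invoice 2: 727 + 909 = 1636
invoice 3: 1636 + 909 = 2545
invoice 4: 2545 + 909 = 3454
invoice 5: 3454 + 909 = 4363
invoice 6: 4363 + 909 = 5272
invoice 7: 5272 + 909 = 6181
invoice 8: 6181 + 909 = 7090
invoice 9: 7090 + 909 = 7999
invoice 10: 7999 + 909 = 8908
invoice 11: 8908 + 909 = 9817
invoice 12: 9817 + 909 = 10726
invoice 13: 10726 + 909 = 11635
invoice 14: 11635 + 909 = 12544
invoice 15: 12544 + 909 = 13453
invoice 16: 13453 + 909 = 14362
invoice 17: 14362 + 909 = 15271
invoice 18: 15271 + 909 = 16180
invoice 19: 16180 + 909 = 17089
invoice 20: 17089 + 909 = 17998
invoice 21: 17998 + 909 = 18907
invoice 22: 18907 + 909 = 19816
invoice 23: 19816 + 909 = 20725
invoice 24: 20725 + 909 = 21634
invoice 25: 21634 + 909 = 22543
invoice 26: 22543 + 909 = 23452
invoice 27: 23452 + 909 = 24361
invoice 28: 24361 + 909 = 25270
invoice 29: 25270 + 909 = 26179

727, 1636, 2545, 3454, 4363, 5272, 6181, 7090, 7999, 8908, 9817, 10726, 11635, 12544, 13453, 14362, 15271, 16180, 17089, 17998, 18907, 19816, 20725, 21634, 22543, 23452, 24361, 25270, 26179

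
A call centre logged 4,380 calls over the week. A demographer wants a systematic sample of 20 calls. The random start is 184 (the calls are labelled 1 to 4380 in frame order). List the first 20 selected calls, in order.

k = N/n = 4380/20 = 219
call 1: 184
call 2: 184 + 219 = 403
call 3: 403 + 219 = 622
call 4: 622 + 219 = 841
call 5: 841 + 219 = 1060
call 6: 1060 + 219 = 1279
call 7: 1279 + 219 = 1498
call 8: 1498 + 219 = 1717
call 9: 1717 + 219 = 1936
call 10: 1936 + 219 = 2155
call 11: 2155 + 219 = 2374
call 12: 2374 + 219 = 2593
call 13: 2593 + 219 = 2812
call 14: 2812 + 219 = 3031
call 15: 3031 + 219 = 3250
call 16: 3250 + 219 = 3469
call 17: 3469 + 219 = 3688
call 18: 3688 + 219 = 3907
call 19: 3907 + 219 = 4126
call 20: 4126 + 219 = 4345

184, 403, 622, 841, 1060, 1279, 1498, 1717, 1936, 2155, 2374, 2593, 2812, 3031, 3250, 3469, 3688, 3907, 4126, 4345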